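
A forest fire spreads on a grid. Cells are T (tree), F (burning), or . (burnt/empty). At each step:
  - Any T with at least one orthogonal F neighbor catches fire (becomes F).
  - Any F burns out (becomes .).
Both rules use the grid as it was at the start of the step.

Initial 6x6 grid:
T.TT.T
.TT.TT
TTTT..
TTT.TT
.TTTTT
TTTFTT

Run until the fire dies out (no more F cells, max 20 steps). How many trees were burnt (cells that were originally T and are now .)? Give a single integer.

Answer: 23

Derivation:
Step 1: +3 fires, +1 burnt (F count now 3)
Step 2: +4 fires, +3 burnt (F count now 4)
Step 3: +5 fires, +4 burnt (F count now 5)
Step 4: +3 fires, +5 burnt (F count now 3)
Step 5: +4 fires, +3 burnt (F count now 4)
Step 6: +3 fires, +4 burnt (F count now 3)
Step 7: +1 fires, +3 burnt (F count now 1)
Step 8: +0 fires, +1 burnt (F count now 0)
Fire out after step 8
Initially T: 27, now '.': 32
Total burnt (originally-T cells now '.'): 23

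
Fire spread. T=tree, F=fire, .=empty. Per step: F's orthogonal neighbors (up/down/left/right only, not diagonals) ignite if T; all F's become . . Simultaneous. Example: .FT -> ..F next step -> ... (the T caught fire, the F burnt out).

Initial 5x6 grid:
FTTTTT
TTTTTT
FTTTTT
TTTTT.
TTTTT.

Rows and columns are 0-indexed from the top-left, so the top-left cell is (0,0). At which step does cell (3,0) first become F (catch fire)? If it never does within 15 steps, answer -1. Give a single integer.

Step 1: cell (3,0)='F' (+4 fires, +2 burnt)
  -> target ignites at step 1
Step 2: cell (3,0)='.' (+5 fires, +4 burnt)
Step 3: cell (3,0)='.' (+5 fires, +5 burnt)
Step 4: cell (3,0)='.' (+5 fires, +5 burnt)
Step 5: cell (3,0)='.' (+5 fires, +5 burnt)
Step 6: cell (3,0)='.' (+2 fires, +5 burnt)
Step 7: cell (3,0)='.' (+0 fires, +2 burnt)
  fire out at step 7

1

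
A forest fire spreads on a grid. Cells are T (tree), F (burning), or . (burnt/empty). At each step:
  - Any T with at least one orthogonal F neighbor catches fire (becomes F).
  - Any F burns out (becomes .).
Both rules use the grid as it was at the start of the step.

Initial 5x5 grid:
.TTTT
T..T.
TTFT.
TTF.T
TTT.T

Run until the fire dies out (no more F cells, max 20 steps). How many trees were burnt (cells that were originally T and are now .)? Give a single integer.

Step 1: +4 fires, +2 burnt (F count now 4)
Step 2: +4 fires, +4 burnt (F count now 4)
Step 3: +3 fires, +4 burnt (F count now 3)
Step 4: +2 fires, +3 burnt (F count now 2)
Step 5: +1 fires, +2 burnt (F count now 1)
Step 6: +0 fires, +1 burnt (F count now 0)
Fire out after step 6
Initially T: 16, now '.': 23
Total burnt (originally-T cells now '.'): 14

Answer: 14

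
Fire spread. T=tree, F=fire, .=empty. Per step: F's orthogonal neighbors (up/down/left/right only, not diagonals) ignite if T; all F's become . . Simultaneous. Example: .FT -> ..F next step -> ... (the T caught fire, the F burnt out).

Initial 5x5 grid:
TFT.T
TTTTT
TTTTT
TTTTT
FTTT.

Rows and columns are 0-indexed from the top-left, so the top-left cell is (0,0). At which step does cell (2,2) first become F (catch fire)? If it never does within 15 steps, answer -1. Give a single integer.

Step 1: cell (2,2)='T' (+5 fires, +2 burnt)
Step 2: cell (2,2)='T' (+6 fires, +5 burnt)
Step 3: cell (2,2)='F' (+4 fires, +6 burnt)
  -> target ignites at step 3
Step 4: cell (2,2)='.' (+3 fires, +4 burnt)
Step 5: cell (2,2)='.' (+3 fires, +3 burnt)
Step 6: cell (2,2)='.' (+0 fires, +3 burnt)
  fire out at step 6

3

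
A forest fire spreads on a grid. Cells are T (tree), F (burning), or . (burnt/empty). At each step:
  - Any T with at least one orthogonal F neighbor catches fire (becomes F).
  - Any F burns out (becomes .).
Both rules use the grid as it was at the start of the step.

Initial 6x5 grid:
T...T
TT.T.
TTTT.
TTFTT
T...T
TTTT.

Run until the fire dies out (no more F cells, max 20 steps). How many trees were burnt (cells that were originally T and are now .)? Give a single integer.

Answer: 18

Derivation:
Step 1: +3 fires, +1 burnt (F count now 3)
Step 2: +4 fires, +3 burnt (F count now 4)
Step 3: +5 fires, +4 burnt (F count now 5)
Step 4: +2 fires, +5 burnt (F count now 2)
Step 5: +2 fires, +2 burnt (F count now 2)
Step 6: +1 fires, +2 burnt (F count now 1)
Step 7: +1 fires, +1 burnt (F count now 1)
Step 8: +0 fires, +1 burnt (F count now 0)
Fire out after step 8
Initially T: 19, now '.': 29
Total burnt (originally-T cells now '.'): 18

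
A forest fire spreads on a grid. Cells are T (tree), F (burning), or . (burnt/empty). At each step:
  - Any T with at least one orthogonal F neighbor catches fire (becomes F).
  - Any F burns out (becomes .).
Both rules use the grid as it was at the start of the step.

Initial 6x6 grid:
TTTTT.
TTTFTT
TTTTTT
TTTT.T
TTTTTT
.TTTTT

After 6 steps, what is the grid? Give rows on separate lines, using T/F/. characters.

Step 1: 4 trees catch fire, 1 burn out
  TTTFT.
  TTF.FT
  TTTFTT
  TTTT.T
  TTTTTT
  .TTTTT
Step 2: 7 trees catch fire, 4 burn out
  TTF.F.
  TF...F
  TTF.FT
  TTTF.T
  TTTTTT
  .TTTTT
Step 3: 6 trees catch fire, 7 burn out
  TF....
  F.....
  TF...F
  TTF..T
  TTTFTT
  .TTTTT
Step 4: 7 trees catch fire, 6 burn out
  F.....
  ......
  F.....
  TF...F
  TTF.FT
  .TTFTT
Step 5: 5 trees catch fire, 7 burn out
  ......
  ......
  ......
  F.....
  TF...F
  .TF.FT
Step 6: 3 trees catch fire, 5 burn out
  ......
  ......
  ......
  ......
  F.....
  .F...F

......
......
......
......
F.....
.F...F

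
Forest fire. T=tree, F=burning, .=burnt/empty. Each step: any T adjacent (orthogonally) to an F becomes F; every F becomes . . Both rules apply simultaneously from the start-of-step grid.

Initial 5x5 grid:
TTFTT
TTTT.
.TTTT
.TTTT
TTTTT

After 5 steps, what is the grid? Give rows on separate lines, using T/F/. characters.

Step 1: 3 trees catch fire, 1 burn out
  TF.FT
  TTFT.
  .TTTT
  .TTTT
  TTTTT
Step 2: 5 trees catch fire, 3 burn out
  F...F
  TF.F.
  .TFTT
  .TTTT
  TTTTT
Step 3: 4 trees catch fire, 5 burn out
  .....
  F....
  .F.FT
  .TFTT
  TTTTT
Step 4: 4 trees catch fire, 4 burn out
  .....
  .....
  ....F
  .F.FT
  TTFTT
Step 5: 3 trees catch fire, 4 burn out
  .....
  .....
  .....
  ....F
  TF.FT

.....
.....
.....
....F
TF.FT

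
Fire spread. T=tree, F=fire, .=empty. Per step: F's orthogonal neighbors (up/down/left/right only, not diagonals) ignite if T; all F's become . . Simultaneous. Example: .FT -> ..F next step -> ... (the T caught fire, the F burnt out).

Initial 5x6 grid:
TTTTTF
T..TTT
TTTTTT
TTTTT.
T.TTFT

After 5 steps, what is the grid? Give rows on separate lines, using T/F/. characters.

Step 1: 5 trees catch fire, 2 burn out
  TTTTF.
  T..TTF
  TTTTTT
  TTTTF.
  T.TF.F
Step 2: 6 trees catch fire, 5 burn out
  TTTF..
  T..TF.
  TTTTFF
  TTTF..
  T.F...
Step 3: 4 trees catch fire, 6 burn out
  TTF...
  T..F..
  TTTF..
  TTF...
  T.....
Step 4: 3 trees catch fire, 4 burn out
  TF....
  T.....
  TTF...
  TF....
  T.....
Step 5: 3 trees catch fire, 3 burn out
  F.....
  T.....
  TF....
  F.....
  T.....

F.....
T.....
TF....
F.....
T.....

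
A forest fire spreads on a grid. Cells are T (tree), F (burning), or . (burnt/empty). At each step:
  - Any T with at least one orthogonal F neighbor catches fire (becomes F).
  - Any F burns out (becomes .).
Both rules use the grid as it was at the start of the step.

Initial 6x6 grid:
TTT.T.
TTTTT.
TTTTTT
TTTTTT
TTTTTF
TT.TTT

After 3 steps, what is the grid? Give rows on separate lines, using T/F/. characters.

Step 1: 3 trees catch fire, 1 burn out
  TTT.T.
  TTTTT.
  TTTTTT
  TTTTTF
  TTTTF.
  TT.TTF
Step 2: 4 trees catch fire, 3 burn out
  TTT.T.
  TTTTT.
  TTTTTF
  TTTTF.
  TTTF..
  TT.TF.
Step 3: 4 trees catch fire, 4 burn out
  TTT.T.
  TTTTT.
  TTTTF.
  TTTF..
  TTF...
  TT.F..

TTT.T.
TTTTT.
TTTTF.
TTTF..
TTF...
TT.F..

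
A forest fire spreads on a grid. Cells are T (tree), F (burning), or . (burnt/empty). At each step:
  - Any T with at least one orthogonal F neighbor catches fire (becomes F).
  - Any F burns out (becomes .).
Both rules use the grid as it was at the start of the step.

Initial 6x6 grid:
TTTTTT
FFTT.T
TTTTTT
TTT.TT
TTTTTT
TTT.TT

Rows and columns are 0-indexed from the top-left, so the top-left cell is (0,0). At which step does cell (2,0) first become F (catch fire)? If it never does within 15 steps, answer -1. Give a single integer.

Step 1: cell (2,0)='F' (+5 fires, +2 burnt)
  -> target ignites at step 1
Step 2: cell (2,0)='.' (+5 fires, +5 burnt)
Step 3: cell (2,0)='.' (+5 fires, +5 burnt)
Step 4: cell (2,0)='.' (+5 fires, +5 burnt)
Step 5: cell (2,0)='.' (+5 fires, +5 burnt)
Step 6: cell (2,0)='.' (+3 fires, +5 burnt)
Step 7: cell (2,0)='.' (+2 fires, +3 burnt)
Step 8: cell (2,0)='.' (+1 fires, +2 burnt)
Step 9: cell (2,0)='.' (+0 fires, +1 burnt)
  fire out at step 9

1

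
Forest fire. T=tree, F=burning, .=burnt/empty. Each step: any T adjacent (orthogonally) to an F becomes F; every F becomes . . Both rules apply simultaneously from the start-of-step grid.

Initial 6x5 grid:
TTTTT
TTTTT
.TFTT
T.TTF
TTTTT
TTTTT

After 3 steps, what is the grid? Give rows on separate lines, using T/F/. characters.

Step 1: 7 trees catch fire, 2 burn out
  TTTTT
  TTFTT
  .F.FF
  T.FF.
  TTTTF
  TTTTT
Step 2: 7 trees catch fire, 7 burn out
  TTFTT
  TF.FF
  .....
  T....
  TTFF.
  TTTTF
Step 3: 7 trees catch fire, 7 burn out
  TF.FF
  F....
  .....
  T....
  TF...
  TTFF.

TF.FF
F....
.....
T....
TF...
TTFF.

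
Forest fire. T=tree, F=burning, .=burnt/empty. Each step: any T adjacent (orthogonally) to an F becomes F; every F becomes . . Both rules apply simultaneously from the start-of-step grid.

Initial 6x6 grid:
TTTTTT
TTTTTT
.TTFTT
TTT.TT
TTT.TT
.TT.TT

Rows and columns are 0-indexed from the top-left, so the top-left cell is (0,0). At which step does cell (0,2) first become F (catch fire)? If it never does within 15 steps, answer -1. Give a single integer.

Step 1: cell (0,2)='T' (+3 fires, +1 burnt)
Step 2: cell (0,2)='T' (+7 fires, +3 burnt)
Step 3: cell (0,2)='F' (+8 fires, +7 burnt)
  -> target ignites at step 3
Step 4: cell (0,2)='.' (+8 fires, +8 burnt)
Step 5: cell (0,2)='.' (+4 fires, +8 burnt)
Step 6: cell (0,2)='.' (+0 fires, +4 burnt)
  fire out at step 6

3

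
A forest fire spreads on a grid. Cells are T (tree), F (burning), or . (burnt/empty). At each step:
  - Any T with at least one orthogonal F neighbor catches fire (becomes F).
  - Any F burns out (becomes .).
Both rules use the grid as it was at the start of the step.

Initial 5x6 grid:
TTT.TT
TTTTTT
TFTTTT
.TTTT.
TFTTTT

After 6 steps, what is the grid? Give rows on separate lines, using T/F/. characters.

Step 1: 6 trees catch fire, 2 burn out
  TTT.TT
  TFTTTT
  F.FTTT
  .FTTT.
  F.FTTT
Step 2: 6 trees catch fire, 6 burn out
  TFT.TT
  F.FTTT
  ...FTT
  ..FTT.
  ...FTT
Step 3: 6 trees catch fire, 6 burn out
  F.F.TT
  ...FTT
  ....FT
  ...FT.
  ....FT
Step 4: 4 trees catch fire, 6 burn out
  ....TT
  ....FT
  .....F
  ....F.
  .....F
Step 5: 2 trees catch fire, 4 burn out
  ....FT
  .....F
  ......
  ......
  ......
Step 6: 1 trees catch fire, 2 burn out
  .....F
  ......
  ......
  ......
  ......

.....F
......
......
......
......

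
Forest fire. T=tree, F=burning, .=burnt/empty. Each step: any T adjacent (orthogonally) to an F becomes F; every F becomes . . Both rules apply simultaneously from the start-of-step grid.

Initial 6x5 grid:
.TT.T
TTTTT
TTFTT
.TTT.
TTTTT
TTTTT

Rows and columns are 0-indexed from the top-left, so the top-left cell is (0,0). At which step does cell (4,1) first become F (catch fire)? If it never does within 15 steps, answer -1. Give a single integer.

Step 1: cell (4,1)='T' (+4 fires, +1 burnt)
Step 2: cell (4,1)='T' (+8 fires, +4 burnt)
Step 3: cell (4,1)='F' (+6 fires, +8 burnt)
  -> target ignites at step 3
Step 4: cell (4,1)='.' (+5 fires, +6 burnt)
Step 5: cell (4,1)='.' (+2 fires, +5 burnt)
Step 6: cell (4,1)='.' (+0 fires, +2 burnt)
  fire out at step 6

3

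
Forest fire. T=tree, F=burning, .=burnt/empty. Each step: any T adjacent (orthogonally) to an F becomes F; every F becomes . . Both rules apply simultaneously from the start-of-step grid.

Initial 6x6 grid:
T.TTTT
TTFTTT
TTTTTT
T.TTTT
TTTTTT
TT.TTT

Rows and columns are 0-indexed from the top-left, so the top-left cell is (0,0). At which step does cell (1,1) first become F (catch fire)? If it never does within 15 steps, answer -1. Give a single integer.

Step 1: cell (1,1)='F' (+4 fires, +1 burnt)
  -> target ignites at step 1
Step 2: cell (1,1)='.' (+6 fires, +4 burnt)
Step 3: cell (1,1)='.' (+7 fires, +6 burnt)
Step 4: cell (1,1)='.' (+6 fires, +7 burnt)
Step 5: cell (1,1)='.' (+5 fires, +6 burnt)
Step 6: cell (1,1)='.' (+3 fires, +5 burnt)
Step 7: cell (1,1)='.' (+1 fires, +3 burnt)
Step 8: cell (1,1)='.' (+0 fires, +1 burnt)
  fire out at step 8

1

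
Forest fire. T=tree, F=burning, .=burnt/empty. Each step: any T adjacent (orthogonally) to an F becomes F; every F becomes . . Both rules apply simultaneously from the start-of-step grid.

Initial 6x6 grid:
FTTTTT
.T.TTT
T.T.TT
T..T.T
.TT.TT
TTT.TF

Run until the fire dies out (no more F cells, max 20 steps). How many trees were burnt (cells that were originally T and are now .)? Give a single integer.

Step 1: +3 fires, +2 burnt (F count now 3)
Step 2: +4 fires, +3 burnt (F count now 4)
Step 3: +2 fires, +4 burnt (F count now 2)
Step 4: +4 fires, +2 burnt (F count now 4)
Step 5: +2 fires, +4 burnt (F count now 2)
Step 6: +0 fires, +2 burnt (F count now 0)
Fire out after step 6
Initially T: 24, now '.': 27
Total burnt (originally-T cells now '.'): 15

Answer: 15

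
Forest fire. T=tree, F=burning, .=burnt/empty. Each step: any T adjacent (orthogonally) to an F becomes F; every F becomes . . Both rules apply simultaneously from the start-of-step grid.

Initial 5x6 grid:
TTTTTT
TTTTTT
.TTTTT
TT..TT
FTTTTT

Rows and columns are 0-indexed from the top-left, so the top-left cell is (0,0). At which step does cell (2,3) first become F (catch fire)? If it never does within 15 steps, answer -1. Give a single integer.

Step 1: cell (2,3)='T' (+2 fires, +1 burnt)
Step 2: cell (2,3)='T' (+2 fires, +2 burnt)
Step 3: cell (2,3)='T' (+2 fires, +2 burnt)
Step 4: cell (2,3)='T' (+3 fires, +2 burnt)
Step 5: cell (2,3)='F' (+6 fires, +3 burnt)
  -> target ignites at step 5
Step 6: cell (2,3)='.' (+5 fires, +6 burnt)
Step 7: cell (2,3)='.' (+3 fires, +5 burnt)
Step 8: cell (2,3)='.' (+2 fires, +3 burnt)
Step 9: cell (2,3)='.' (+1 fires, +2 burnt)
Step 10: cell (2,3)='.' (+0 fires, +1 burnt)
  fire out at step 10

5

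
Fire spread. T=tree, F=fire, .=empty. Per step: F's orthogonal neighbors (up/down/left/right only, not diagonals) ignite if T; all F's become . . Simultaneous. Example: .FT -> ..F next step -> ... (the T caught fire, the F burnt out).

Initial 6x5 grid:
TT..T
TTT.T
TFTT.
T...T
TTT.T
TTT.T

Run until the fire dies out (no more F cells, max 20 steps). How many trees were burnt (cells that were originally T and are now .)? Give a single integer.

Answer: 15

Derivation:
Step 1: +3 fires, +1 burnt (F count now 3)
Step 2: +5 fires, +3 burnt (F count now 5)
Step 3: +2 fires, +5 burnt (F count now 2)
Step 4: +2 fires, +2 burnt (F count now 2)
Step 5: +2 fires, +2 burnt (F count now 2)
Step 6: +1 fires, +2 burnt (F count now 1)
Step 7: +0 fires, +1 burnt (F count now 0)
Fire out after step 7
Initially T: 20, now '.': 25
Total burnt (originally-T cells now '.'): 15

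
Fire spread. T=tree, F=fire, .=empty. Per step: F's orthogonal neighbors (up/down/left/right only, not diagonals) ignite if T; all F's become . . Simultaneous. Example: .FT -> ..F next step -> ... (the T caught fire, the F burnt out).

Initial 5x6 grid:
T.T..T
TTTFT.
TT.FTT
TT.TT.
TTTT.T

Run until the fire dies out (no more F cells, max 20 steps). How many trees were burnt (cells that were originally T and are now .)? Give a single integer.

Answer: 18

Derivation:
Step 1: +4 fires, +2 burnt (F count now 4)
Step 2: +5 fires, +4 burnt (F count now 5)
Step 3: +3 fires, +5 burnt (F count now 3)
Step 4: +4 fires, +3 burnt (F count now 4)
Step 5: +2 fires, +4 burnt (F count now 2)
Step 6: +0 fires, +2 burnt (F count now 0)
Fire out after step 6
Initially T: 20, now '.': 28
Total burnt (originally-T cells now '.'): 18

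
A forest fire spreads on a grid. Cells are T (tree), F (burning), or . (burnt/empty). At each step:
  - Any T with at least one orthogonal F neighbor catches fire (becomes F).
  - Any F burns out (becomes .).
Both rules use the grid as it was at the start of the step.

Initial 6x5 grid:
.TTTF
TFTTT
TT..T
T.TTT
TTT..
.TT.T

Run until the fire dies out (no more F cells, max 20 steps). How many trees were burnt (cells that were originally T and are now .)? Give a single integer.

Step 1: +6 fires, +2 burnt (F count now 6)
Step 2: +4 fires, +6 burnt (F count now 4)
Step 3: +2 fires, +4 burnt (F count now 2)
Step 4: +2 fires, +2 burnt (F count now 2)
Step 5: +2 fires, +2 burnt (F count now 2)
Step 6: +2 fires, +2 burnt (F count now 2)
Step 7: +1 fires, +2 burnt (F count now 1)
Step 8: +0 fires, +1 burnt (F count now 0)
Fire out after step 8
Initially T: 20, now '.': 29
Total burnt (originally-T cells now '.'): 19

Answer: 19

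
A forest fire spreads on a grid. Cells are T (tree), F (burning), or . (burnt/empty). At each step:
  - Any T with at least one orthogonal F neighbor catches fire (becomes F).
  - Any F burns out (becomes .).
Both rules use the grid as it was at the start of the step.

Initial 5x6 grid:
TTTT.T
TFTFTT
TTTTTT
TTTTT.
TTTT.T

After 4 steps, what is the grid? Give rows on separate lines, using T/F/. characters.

Step 1: 7 trees catch fire, 2 burn out
  TFTF.T
  F.F.FT
  TFTFTT
  TTTTT.
  TTTT.T
Step 2: 8 trees catch fire, 7 burn out
  F.F..T
  .....F
  F.F.FT
  TFTFT.
  TTTT.T
Step 3: 7 trees catch fire, 8 burn out
  .....F
  ......
  .....F
  F.F.F.
  TFTF.T
Step 4: 2 trees catch fire, 7 burn out
  ......
  ......
  ......
  ......
  F.F..T

......
......
......
......
F.F..T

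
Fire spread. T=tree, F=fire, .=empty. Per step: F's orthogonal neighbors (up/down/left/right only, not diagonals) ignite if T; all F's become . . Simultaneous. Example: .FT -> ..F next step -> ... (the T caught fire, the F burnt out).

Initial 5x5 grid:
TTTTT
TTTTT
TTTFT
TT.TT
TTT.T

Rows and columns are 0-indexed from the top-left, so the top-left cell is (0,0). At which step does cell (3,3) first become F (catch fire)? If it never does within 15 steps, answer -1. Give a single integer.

Step 1: cell (3,3)='F' (+4 fires, +1 burnt)
  -> target ignites at step 1
Step 2: cell (3,3)='.' (+5 fires, +4 burnt)
Step 3: cell (3,3)='.' (+6 fires, +5 burnt)
Step 4: cell (3,3)='.' (+4 fires, +6 burnt)
Step 5: cell (3,3)='.' (+3 fires, +4 burnt)
Step 6: cell (3,3)='.' (+0 fires, +3 burnt)
  fire out at step 6

1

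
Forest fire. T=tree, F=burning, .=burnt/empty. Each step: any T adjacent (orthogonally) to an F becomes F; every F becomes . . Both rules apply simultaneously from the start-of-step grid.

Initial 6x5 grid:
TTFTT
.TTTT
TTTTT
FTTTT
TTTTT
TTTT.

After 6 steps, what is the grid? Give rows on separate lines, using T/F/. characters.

Step 1: 6 trees catch fire, 2 burn out
  TF.FT
  .TFTT
  FTTTT
  .FTTT
  FTTTT
  TTTT.
Step 2: 9 trees catch fire, 6 burn out
  F...F
  .F.FT
  .FFTT
  ..FTT
  .FTTT
  FTTT.
Step 3: 5 trees catch fire, 9 burn out
  .....
  ....F
  ...FT
  ...FT
  ..FTT
  .FTT.
Step 4: 4 trees catch fire, 5 burn out
  .....
  .....
  ....F
  ....F
  ...FT
  ..FT.
Step 5: 2 trees catch fire, 4 burn out
  .....
  .....
  .....
  .....
  ....F
  ...F.
Step 6: 0 trees catch fire, 2 burn out
  .....
  .....
  .....
  .....
  .....
  .....

.....
.....
.....
.....
.....
.....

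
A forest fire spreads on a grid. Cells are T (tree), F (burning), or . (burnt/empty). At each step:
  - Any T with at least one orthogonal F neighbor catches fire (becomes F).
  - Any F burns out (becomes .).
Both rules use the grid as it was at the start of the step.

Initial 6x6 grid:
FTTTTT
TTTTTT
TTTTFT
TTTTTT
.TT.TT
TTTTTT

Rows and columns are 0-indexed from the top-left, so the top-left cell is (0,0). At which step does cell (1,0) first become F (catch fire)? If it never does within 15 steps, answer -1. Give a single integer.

Step 1: cell (1,0)='F' (+6 fires, +2 burnt)
  -> target ignites at step 1
Step 2: cell (1,0)='.' (+10 fires, +6 burnt)
Step 3: cell (1,0)='.' (+8 fires, +10 burnt)
Step 4: cell (1,0)='.' (+4 fires, +8 burnt)
Step 5: cell (1,0)='.' (+2 fires, +4 burnt)
Step 6: cell (1,0)='.' (+1 fires, +2 burnt)
Step 7: cell (1,0)='.' (+1 fires, +1 burnt)
Step 8: cell (1,0)='.' (+0 fires, +1 burnt)
  fire out at step 8

1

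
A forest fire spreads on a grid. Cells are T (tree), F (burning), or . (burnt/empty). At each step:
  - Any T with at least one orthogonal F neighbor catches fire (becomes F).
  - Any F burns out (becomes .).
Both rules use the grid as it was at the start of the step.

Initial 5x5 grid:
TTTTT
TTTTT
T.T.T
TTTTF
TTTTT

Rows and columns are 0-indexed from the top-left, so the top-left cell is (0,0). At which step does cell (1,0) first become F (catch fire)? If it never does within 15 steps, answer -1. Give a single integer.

Step 1: cell (1,0)='T' (+3 fires, +1 burnt)
Step 2: cell (1,0)='T' (+3 fires, +3 burnt)
Step 3: cell (1,0)='T' (+5 fires, +3 burnt)
Step 4: cell (1,0)='T' (+4 fires, +5 burnt)
Step 5: cell (1,0)='T' (+4 fires, +4 burnt)
Step 6: cell (1,0)='F' (+2 fires, +4 burnt)
  -> target ignites at step 6
Step 7: cell (1,0)='.' (+1 fires, +2 burnt)
Step 8: cell (1,0)='.' (+0 fires, +1 burnt)
  fire out at step 8

6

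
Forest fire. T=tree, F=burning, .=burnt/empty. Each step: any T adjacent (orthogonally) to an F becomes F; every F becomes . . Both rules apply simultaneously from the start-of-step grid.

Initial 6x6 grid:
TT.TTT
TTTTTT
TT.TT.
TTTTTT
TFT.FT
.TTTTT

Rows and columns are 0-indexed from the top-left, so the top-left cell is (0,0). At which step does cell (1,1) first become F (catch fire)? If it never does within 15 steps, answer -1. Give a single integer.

Step 1: cell (1,1)='T' (+7 fires, +2 burnt)
Step 2: cell (1,1)='T' (+9 fires, +7 burnt)
Step 3: cell (1,1)='F' (+4 fires, +9 burnt)
  -> target ignites at step 3
Step 4: cell (1,1)='.' (+6 fires, +4 burnt)
Step 5: cell (1,1)='.' (+3 fires, +6 burnt)
Step 6: cell (1,1)='.' (+0 fires, +3 burnt)
  fire out at step 6

3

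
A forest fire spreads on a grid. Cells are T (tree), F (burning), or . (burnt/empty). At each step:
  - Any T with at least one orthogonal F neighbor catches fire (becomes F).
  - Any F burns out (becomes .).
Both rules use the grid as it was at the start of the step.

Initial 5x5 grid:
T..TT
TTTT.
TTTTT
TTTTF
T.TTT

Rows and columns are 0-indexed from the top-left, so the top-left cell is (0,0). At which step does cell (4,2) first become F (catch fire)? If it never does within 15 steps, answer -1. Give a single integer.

Step 1: cell (4,2)='T' (+3 fires, +1 burnt)
Step 2: cell (4,2)='T' (+3 fires, +3 burnt)
Step 3: cell (4,2)='F' (+4 fires, +3 burnt)
  -> target ignites at step 3
Step 4: cell (4,2)='.' (+4 fires, +4 burnt)
Step 5: cell (4,2)='.' (+4 fires, +4 burnt)
Step 6: cell (4,2)='.' (+1 fires, +4 burnt)
Step 7: cell (4,2)='.' (+1 fires, +1 burnt)
Step 8: cell (4,2)='.' (+0 fires, +1 burnt)
  fire out at step 8

3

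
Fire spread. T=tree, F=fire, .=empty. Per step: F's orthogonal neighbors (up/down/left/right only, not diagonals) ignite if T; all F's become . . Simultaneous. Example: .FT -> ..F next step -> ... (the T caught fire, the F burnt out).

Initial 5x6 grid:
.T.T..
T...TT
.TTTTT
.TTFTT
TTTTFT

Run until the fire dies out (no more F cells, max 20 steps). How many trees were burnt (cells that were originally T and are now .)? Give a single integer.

Step 1: +5 fires, +2 burnt (F count now 5)
Step 2: +5 fires, +5 burnt (F count now 5)
Step 3: +4 fires, +5 burnt (F count now 4)
Step 4: +2 fires, +4 burnt (F count now 2)
Step 5: +0 fires, +2 burnt (F count now 0)
Fire out after step 5
Initially T: 19, now '.': 27
Total burnt (originally-T cells now '.'): 16

Answer: 16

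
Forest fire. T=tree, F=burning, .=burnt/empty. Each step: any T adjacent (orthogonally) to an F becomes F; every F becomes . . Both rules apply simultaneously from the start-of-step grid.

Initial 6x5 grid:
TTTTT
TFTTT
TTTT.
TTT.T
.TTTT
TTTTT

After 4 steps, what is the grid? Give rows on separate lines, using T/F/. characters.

Step 1: 4 trees catch fire, 1 burn out
  TFTTT
  F.FTT
  TFTT.
  TTT.T
  .TTTT
  TTTTT
Step 2: 6 trees catch fire, 4 burn out
  F.FTT
  ...FT
  F.FT.
  TFT.T
  .TTTT
  TTTTT
Step 3: 6 trees catch fire, 6 burn out
  ...FT
  ....F
  ...F.
  F.F.T
  .FTTT
  TTTTT
Step 4: 3 trees catch fire, 6 burn out
  ....F
  .....
  .....
  ....T
  ..FTT
  TFTTT

....F
.....
.....
....T
..FTT
TFTTT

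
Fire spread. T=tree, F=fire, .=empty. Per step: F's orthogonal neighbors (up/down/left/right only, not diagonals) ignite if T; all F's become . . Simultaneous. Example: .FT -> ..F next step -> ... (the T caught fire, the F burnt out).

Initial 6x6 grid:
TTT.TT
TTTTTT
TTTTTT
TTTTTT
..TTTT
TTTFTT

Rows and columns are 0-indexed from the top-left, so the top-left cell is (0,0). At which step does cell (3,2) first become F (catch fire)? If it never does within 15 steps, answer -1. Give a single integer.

Step 1: cell (3,2)='T' (+3 fires, +1 burnt)
Step 2: cell (3,2)='T' (+5 fires, +3 burnt)
Step 3: cell (3,2)='F' (+5 fires, +5 burnt)
  -> target ignites at step 3
Step 4: cell (3,2)='.' (+5 fires, +5 burnt)
Step 5: cell (3,2)='.' (+5 fires, +5 burnt)
Step 6: cell (3,2)='.' (+5 fires, +5 burnt)
Step 7: cell (3,2)='.' (+3 fires, +5 burnt)
Step 8: cell (3,2)='.' (+1 fires, +3 burnt)
Step 9: cell (3,2)='.' (+0 fires, +1 burnt)
  fire out at step 9

3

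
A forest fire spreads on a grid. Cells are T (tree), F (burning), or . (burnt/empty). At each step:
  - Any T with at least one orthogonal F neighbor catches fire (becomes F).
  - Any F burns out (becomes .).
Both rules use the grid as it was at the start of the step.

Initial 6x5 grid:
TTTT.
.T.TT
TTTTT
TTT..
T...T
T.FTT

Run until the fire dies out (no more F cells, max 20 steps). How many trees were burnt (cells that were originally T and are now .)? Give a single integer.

Step 1: +1 fires, +1 burnt (F count now 1)
Step 2: +1 fires, +1 burnt (F count now 1)
Step 3: +1 fires, +1 burnt (F count now 1)
Step 4: +0 fires, +1 burnt (F count now 0)
Fire out after step 4
Initially T: 20, now '.': 13
Total burnt (originally-T cells now '.'): 3

Answer: 3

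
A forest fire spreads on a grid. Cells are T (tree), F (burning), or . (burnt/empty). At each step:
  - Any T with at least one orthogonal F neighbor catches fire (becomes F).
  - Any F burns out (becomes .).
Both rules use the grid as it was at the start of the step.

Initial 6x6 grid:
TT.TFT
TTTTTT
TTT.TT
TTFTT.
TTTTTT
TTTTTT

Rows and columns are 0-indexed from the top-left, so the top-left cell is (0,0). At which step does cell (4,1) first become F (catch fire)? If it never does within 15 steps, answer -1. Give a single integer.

Step 1: cell (4,1)='T' (+7 fires, +2 burnt)
Step 2: cell (4,1)='F' (+10 fires, +7 burnt)
  -> target ignites at step 2
Step 3: cell (4,1)='.' (+7 fires, +10 burnt)
Step 4: cell (4,1)='.' (+5 fires, +7 burnt)
Step 5: cell (4,1)='.' (+2 fires, +5 burnt)
Step 6: cell (4,1)='.' (+0 fires, +2 burnt)
  fire out at step 6

2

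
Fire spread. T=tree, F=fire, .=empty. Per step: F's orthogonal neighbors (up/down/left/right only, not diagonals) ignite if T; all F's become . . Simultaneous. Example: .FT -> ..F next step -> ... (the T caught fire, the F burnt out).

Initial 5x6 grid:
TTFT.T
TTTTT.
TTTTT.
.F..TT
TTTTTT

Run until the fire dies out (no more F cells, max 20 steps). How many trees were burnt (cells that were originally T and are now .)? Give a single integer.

Step 1: +5 fires, +2 burnt (F count now 5)
Step 2: +7 fires, +5 burnt (F count now 7)
Step 3: +4 fires, +7 burnt (F count now 4)
Step 4: +2 fires, +4 burnt (F count now 2)
Step 5: +2 fires, +2 burnt (F count now 2)
Step 6: +1 fires, +2 burnt (F count now 1)
Step 7: +0 fires, +1 burnt (F count now 0)
Fire out after step 7
Initially T: 22, now '.': 29
Total burnt (originally-T cells now '.'): 21

Answer: 21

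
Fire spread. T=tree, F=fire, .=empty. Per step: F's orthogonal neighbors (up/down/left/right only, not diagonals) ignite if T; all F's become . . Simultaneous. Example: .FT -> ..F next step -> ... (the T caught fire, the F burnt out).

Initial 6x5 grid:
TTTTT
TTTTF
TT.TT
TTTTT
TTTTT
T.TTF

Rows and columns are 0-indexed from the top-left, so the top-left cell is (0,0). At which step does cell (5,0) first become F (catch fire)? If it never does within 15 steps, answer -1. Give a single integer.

Step 1: cell (5,0)='T' (+5 fires, +2 burnt)
Step 2: cell (5,0)='T' (+6 fires, +5 burnt)
Step 3: cell (5,0)='T' (+4 fires, +6 burnt)
Step 4: cell (5,0)='T' (+5 fires, +4 burnt)
Step 5: cell (5,0)='T' (+4 fires, +5 burnt)
Step 6: cell (5,0)='F' (+2 fires, +4 burnt)
  -> target ignites at step 6
Step 7: cell (5,0)='.' (+0 fires, +2 burnt)
  fire out at step 7

6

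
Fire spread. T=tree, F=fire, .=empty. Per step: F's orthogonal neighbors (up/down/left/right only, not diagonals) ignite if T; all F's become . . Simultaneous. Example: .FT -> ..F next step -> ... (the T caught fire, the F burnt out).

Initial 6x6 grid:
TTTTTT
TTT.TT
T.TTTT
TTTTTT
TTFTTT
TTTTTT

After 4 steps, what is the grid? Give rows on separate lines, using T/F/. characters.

Step 1: 4 trees catch fire, 1 burn out
  TTTTTT
  TTT.TT
  T.TTTT
  TTFTTT
  TF.FTT
  TTFTTT
Step 2: 7 trees catch fire, 4 burn out
  TTTTTT
  TTT.TT
  T.FTTT
  TF.FTT
  F...FT
  TF.FTT
Step 3: 7 trees catch fire, 7 burn out
  TTTTTT
  TTF.TT
  T..FTT
  F...FT
  .....F
  F...FT
Step 4: 6 trees catch fire, 7 burn out
  TTFTTT
  TF..TT
  F...FT
  .....F
  ......
  .....F

TTFTTT
TF..TT
F...FT
.....F
......
.....F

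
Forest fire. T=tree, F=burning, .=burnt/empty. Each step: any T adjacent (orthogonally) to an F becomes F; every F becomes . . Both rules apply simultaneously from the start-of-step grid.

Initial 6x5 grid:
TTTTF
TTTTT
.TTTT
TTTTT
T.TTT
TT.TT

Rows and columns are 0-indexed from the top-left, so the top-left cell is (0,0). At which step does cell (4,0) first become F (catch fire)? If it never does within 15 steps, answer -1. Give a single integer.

Step 1: cell (4,0)='T' (+2 fires, +1 burnt)
Step 2: cell (4,0)='T' (+3 fires, +2 burnt)
Step 3: cell (4,0)='T' (+4 fires, +3 burnt)
Step 4: cell (4,0)='T' (+5 fires, +4 burnt)
Step 5: cell (4,0)='T' (+5 fires, +5 burnt)
Step 6: cell (4,0)='T' (+3 fires, +5 burnt)
Step 7: cell (4,0)='T' (+1 fires, +3 burnt)
Step 8: cell (4,0)='F' (+1 fires, +1 burnt)
  -> target ignites at step 8
Step 9: cell (4,0)='.' (+1 fires, +1 burnt)
Step 10: cell (4,0)='.' (+1 fires, +1 burnt)
Step 11: cell (4,0)='.' (+0 fires, +1 burnt)
  fire out at step 11

8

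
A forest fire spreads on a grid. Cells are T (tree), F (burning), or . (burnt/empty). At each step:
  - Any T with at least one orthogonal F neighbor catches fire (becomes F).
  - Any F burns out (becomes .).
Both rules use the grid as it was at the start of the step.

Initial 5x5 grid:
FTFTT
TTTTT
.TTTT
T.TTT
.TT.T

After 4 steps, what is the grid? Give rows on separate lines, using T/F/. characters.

Step 1: 4 trees catch fire, 2 burn out
  .F.FT
  FTFTT
  .TTTT
  T.TTT
  .TT.T
Step 2: 4 trees catch fire, 4 burn out
  ....F
  .F.FT
  .TFTT
  T.TTT
  .TT.T
Step 3: 4 trees catch fire, 4 burn out
  .....
  ....F
  .F.FT
  T.FTT
  .TT.T
Step 4: 3 trees catch fire, 4 burn out
  .....
  .....
  ....F
  T..FT
  .TF.T

.....
.....
....F
T..FT
.TF.T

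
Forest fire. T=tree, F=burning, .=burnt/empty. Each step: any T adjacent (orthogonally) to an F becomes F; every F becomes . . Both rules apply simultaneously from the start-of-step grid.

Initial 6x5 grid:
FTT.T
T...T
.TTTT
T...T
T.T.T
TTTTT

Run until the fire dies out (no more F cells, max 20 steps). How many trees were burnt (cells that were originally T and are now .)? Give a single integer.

Answer: 3

Derivation:
Step 1: +2 fires, +1 burnt (F count now 2)
Step 2: +1 fires, +2 burnt (F count now 1)
Step 3: +0 fires, +1 burnt (F count now 0)
Fire out after step 3
Initially T: 19, now '.': 14
Total burnt (originally-T cells now '.'): 3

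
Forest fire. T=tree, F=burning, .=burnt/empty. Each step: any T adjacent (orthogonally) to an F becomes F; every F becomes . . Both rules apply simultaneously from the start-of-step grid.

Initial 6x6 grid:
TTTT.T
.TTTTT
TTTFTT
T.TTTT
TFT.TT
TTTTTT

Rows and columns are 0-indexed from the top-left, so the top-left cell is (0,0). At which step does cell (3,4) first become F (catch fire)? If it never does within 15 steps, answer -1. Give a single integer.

Step 1: cell (3,4)='T' (+7 fires, +2 burnt)
Step 2: cell (3,4)='F' (+10 fires, +7 burnt)
  -> target ignites at step 2
Step 3: cell (3,4)='.' (+7 fires, +10 burnt)
Step 4: cell (3,4)='.' (+4 fires, +7 burnt)
Step 5: cell (3,4)='.' (+2 fires, +4 burnt)
Step 6: cell (3,4)='.' (+0 fires, +2 burnt)
  fire out at step 6

2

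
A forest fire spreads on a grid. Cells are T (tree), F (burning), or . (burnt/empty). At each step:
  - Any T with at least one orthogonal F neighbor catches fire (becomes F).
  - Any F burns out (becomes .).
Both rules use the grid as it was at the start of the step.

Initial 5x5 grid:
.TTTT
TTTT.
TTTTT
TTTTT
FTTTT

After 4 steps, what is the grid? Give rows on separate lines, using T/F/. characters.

Step 1: 2 trees catch fire, 1 burn out
  .TTTT
  TTTT.
  TTTTT
  FTTTT
  .FTTT
Step 2: 3 trees catch fire, 2 burn out
  .TTTT
  TTTT.
  FTTTT
  .FTTT
  ..FTT
Step 3: 4 trees catch fire, 3 burn out
  .TTTT
  FTTT.
  .FTTT
  ..FTT
  ...FT
Step 4: 4 trees catch fire, 4 burn out
  .TTTT
  .FTT.
  ..FTT
  ...FT
  ....F

.TTTT
.FTT.
..FTT
...FT
....F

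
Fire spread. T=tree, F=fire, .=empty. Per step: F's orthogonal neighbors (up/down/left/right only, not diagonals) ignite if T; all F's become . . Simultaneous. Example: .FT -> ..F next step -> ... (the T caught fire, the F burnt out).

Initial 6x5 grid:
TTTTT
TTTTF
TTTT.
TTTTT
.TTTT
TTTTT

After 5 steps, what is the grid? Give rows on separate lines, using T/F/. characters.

Step 1: 2 trees catch fire, 1 burn out
  TTTTF
  TTTF.
  TTTT.
  TTTTT
  .TTTT
  TTTTT
Step 2: 3 trees catch fire, 2 burn out
  TTTF.
  TTF..
  TTTF.
  TTTTT
  .TTTT
  TTTTT
Step 3: 4 trees catch fire, 3 burn out
  TTF..
  TF...
  TTF..
  TTTFT
  .TTTT
  TTTTT
Step 4: 6 trees catch fire, 4 burn out
  TF...
  F....
  TF...
  TTF.F
  .TTFT
  TTTTT
Step 5: 6 trees catch fire, 6 burn out
  F....
  .....
  F....
  TF...
  .TF.F
  TTTFT

F....
.....
F....
TF...
.TF.F
TTTFT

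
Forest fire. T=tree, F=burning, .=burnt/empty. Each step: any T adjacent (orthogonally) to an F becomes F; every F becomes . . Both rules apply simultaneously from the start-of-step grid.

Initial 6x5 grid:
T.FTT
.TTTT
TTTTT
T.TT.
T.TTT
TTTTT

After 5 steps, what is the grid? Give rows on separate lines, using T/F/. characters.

Step 1: 2 trees catch fire, 1 burn out
  T..FT
  .TFTT
  TTTTT
  T.TT.
  T.TTT
  TTTTT
Step 2: 4 trees catch fire, 2 burn out
  T...F
  .F.FT
  TTFTT
  T.TT.
  T.TTT
  TTTTT
Step 3: 4 trees catch fire, 4 burn out
  T....
  ....F
  TF.FT
  T.FT.
  T.TTT
  TTTTT
Step 4: 4 trees catch fire, 4 burn out
  T....
  .....
  F...F
  T..F.
  T.FTT
  TTTTT
Step 5: 3 trees catch fire, 4 burn out
  T....
  .....
  .....
  F....
  T..FT
  TTFTT

T....
.....
.....
F....
T..FT
TTFTT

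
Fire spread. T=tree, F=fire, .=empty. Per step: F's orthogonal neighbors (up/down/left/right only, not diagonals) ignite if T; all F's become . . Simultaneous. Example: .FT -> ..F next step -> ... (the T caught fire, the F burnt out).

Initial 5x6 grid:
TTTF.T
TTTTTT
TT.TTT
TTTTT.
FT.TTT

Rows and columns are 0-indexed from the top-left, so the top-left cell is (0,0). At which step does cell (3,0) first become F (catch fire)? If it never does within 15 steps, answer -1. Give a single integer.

Step 1: cell (3,0)='F' (+4 fires, +2 burnt)
  -> target ignites at step 1
Step 2: cell (3,0)='.' (+6 fires, +4 burnt)
Step 3: cell (3,0)='.' (+8 fires, +6 burnt)
Step 4: cell (3,0)='.' (+4 fires, +8 burnt)
Step 5: cell (3,0)='.' (+1 fires, +4 burnt)
Step 6: cell (3,0)='.' (+1 fires, +1 burnt)
Step 7: cell (3,0)='.' (+0 fires, +1 burnt)
  fire out at step 7

1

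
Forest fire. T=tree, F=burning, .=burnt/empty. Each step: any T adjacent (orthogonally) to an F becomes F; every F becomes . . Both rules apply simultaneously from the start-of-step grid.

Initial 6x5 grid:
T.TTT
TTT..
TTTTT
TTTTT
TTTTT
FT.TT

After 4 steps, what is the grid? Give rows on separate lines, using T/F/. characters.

Step 1: 2 trees catch fire, 1 burn out
  T.TTT
  TTT..
  TTTTT
  TTTTT
  FTTTT
  .F.TT
Step 2: 2 trees catch fire, 2 burn out
  T.TTT
  TTT..
  TTTTT
  FTTTT
  .FTTT
  ...TT
Step 3: 3 trees catch fire, 2 burn out
  T.TTT
  TTT..
  FTTTT
  .FTTT
  ..FTT
  ...TT
Step 4: 4 trees catch fire, 3 burn out
  T.TTT
  FTT..
  .FTTT
  ..FTT
  ...FT
  ...TT

T.TTT
FTT..
.FTTT
..FTT
...FT
...TT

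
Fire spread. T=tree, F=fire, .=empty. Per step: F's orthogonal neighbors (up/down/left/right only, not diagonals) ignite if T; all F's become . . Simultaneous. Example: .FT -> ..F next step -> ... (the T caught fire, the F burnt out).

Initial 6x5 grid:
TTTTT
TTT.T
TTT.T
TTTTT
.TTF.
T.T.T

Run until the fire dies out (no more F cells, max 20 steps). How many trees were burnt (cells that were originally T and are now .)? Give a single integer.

Step 1: +2 fires, +1 burnt (F count now 2)
Step 2: +4 fires, +2 burnt (F count now 4)
Step 3: +3 fires, +4 burnt (F count now 3)
Step 4: +4 fires, +3 burnt (F count now 4)
Step 5: +4 fires, +4 burnt (F count now 4)
Step 6: +3 fires, +4 burnt (F count now 3)
Step 7: +1 fires, +3 burnt (F count now 1)
Step 8: +0 fires, +1 burnt (F count now 0)
Fire out after step 8
Initially T: 23, now '.': 28
Total burnt (originally-T cells now '.'): 21

Answer: 21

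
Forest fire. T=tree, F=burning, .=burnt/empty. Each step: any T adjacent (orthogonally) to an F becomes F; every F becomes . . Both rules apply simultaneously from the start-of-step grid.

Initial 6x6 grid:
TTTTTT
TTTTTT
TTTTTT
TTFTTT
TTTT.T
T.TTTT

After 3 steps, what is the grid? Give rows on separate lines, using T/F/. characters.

Step 1: 4 trees catch fire, 1 burn out
  TTTTTT
  TTTTTT
  TTFTTT
  TF.FTT
  TTFT.T
  T.TTTT
Step 2: 8 trees catch fire, 4 burn out
  TTTTTT
  TTFTTT
  TF.FTT
  F...FT
  TF.F.T
  T.FTTT
Step 3: 8 trees catch fire, 8 burn out
  TTFTTT
  TF.FTT
  F...FT
  .....F
  F....T
  T..FTT

TTFTTT
TF.FTT
F...FT
.....F
F....T
T..FTT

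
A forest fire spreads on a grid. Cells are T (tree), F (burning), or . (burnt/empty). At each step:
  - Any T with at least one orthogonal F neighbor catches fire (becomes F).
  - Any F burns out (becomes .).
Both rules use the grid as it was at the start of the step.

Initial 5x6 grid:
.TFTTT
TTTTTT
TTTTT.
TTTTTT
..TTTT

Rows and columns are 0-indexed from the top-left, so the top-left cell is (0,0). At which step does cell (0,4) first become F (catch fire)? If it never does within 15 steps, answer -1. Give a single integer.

Step 1: cell (0,4)='T' (+3 fires, +1 burnt)
Step 2: cell (0,4)='F' (+4 fires, +3 burnt)
  -> target ignites at step 2
Step 3: cell (0,4)='.' (+6 fires, +4 burnt)
Step 4: cell (0,4)='.' (+6 fires, +6 burnt)
Step 5: cell (0,4)='.' (+3 fires, +6 burnt)
Step 6: cell (0,4)='.' (+2 fires, +3 burnt)
Step 7: cell (0,4)='.' (+1 fires, +2 burnt)
Step 8: cell (0,4)='.' (+0 fires, +1 burnt)
  fire out at step 8

2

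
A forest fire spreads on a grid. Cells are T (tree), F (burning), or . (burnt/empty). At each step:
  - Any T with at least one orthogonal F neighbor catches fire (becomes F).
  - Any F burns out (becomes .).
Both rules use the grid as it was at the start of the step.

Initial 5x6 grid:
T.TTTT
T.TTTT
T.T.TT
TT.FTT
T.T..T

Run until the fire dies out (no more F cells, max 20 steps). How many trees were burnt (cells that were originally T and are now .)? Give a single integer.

Answer: 14

Derivation:
Step 1: +1 fires, +1 burnt (F count now 1)
Step 2: +2 fires, +1 burnt (F count now 2)
Step 3: +3 fires, +2 burnt (F count now 3)
Step 4: +3 fires, +3 burnt (F count now 3)
Step 5: +3 fires, +3 burnt (F count now 3)
Step 6: +2 fires, +3 burnt (F count now 2)
Step 7: +0 fires, +2 burnt (F count now 0)
Fire out after step 7
Initially T: 21, now '.': 23
Total burnt (originally-T cells now '.'): 14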